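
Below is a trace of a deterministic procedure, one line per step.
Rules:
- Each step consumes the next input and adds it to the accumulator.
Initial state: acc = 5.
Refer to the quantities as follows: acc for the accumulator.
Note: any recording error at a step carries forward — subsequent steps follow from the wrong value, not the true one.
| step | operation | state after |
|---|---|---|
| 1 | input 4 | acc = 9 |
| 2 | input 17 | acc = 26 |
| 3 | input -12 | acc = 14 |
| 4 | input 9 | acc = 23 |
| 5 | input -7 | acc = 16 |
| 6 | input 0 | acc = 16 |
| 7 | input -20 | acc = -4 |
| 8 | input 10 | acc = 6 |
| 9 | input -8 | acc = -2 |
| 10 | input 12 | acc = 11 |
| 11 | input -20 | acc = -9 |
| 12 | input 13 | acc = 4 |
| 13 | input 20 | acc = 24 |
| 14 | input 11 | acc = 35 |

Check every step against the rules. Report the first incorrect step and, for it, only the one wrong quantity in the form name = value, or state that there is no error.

step 1: acc = 5 + 4 = 9 -> exactly as logged
step 2: acc = 9 + 17 = 26 -> agrees with the trace
step 3: acc = 26 + -12 = 14 -> agrees with the trace
step 4: acc = 14 + 9 = 23 -> confirmed correct
step 5: acc = 23 + -7 = 16 -> consistent with the trace
step 6: acc = 16 + 0 = 16 -> confirmed correct
step 7: acc = 16 + -20 = -4 -> matches
step 8: acc = -4 + 10 = 6 -> exactly as logged
step 9: acc = 6 + -8 = -2 -> consistent with the trace
step 10: acc = -2 + 12 = 10 -> the trace has a different value
First deviation found at step 10; the corrected entry is acc = 10.

step 10, acc = 10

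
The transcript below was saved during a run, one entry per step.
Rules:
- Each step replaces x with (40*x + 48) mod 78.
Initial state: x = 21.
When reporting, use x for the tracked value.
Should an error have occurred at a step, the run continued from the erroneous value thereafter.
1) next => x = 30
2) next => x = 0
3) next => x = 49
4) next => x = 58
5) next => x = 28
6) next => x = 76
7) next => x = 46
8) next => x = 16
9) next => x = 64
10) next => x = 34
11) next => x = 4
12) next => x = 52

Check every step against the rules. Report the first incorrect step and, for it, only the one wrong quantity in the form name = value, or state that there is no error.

step 3, x = 48

1. x = (40*21 + 48) mod 78 = 30 (exactly as logged)
2. x = (40*30 + 48) mod 78 = 0 (verified)
3. x = (40*0 + 48) mod 78 = 48 (a discrepancy with the transcript)
The audit stops at step 3: the recorded entry is wrong and should be x = 48.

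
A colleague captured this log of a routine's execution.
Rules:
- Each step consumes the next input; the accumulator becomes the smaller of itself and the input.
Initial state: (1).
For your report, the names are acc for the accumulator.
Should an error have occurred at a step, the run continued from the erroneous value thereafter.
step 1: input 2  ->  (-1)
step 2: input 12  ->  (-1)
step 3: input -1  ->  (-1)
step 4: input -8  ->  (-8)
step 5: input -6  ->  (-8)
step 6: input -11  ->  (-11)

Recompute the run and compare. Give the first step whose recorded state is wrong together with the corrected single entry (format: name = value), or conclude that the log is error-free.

step 1, acc = 1

step 1: acc = min(1, 2) = 1 -> the log has a different value
So the first discrepancy is step 1, where the right value is acc = 1.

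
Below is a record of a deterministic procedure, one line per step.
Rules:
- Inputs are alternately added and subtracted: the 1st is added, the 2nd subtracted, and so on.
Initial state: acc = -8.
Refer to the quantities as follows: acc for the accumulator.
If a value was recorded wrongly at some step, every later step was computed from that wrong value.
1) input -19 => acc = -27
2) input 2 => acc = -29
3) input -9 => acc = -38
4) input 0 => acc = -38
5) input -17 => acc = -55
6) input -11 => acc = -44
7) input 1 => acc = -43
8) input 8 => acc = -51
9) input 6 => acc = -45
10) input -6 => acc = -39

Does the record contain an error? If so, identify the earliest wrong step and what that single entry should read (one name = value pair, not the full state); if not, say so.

Recomputing the run from the initial state:
step 1: acc = -27
step 2: acc = -29
step 3: acc = -38
step 4: acc = -38
step 5: acc = -55
step 6: acc = -44
step 7: acc = -43
step 8: acc = -51
step 9: acc = -45
step 10: acc = -39
This matches the record at every step.

no error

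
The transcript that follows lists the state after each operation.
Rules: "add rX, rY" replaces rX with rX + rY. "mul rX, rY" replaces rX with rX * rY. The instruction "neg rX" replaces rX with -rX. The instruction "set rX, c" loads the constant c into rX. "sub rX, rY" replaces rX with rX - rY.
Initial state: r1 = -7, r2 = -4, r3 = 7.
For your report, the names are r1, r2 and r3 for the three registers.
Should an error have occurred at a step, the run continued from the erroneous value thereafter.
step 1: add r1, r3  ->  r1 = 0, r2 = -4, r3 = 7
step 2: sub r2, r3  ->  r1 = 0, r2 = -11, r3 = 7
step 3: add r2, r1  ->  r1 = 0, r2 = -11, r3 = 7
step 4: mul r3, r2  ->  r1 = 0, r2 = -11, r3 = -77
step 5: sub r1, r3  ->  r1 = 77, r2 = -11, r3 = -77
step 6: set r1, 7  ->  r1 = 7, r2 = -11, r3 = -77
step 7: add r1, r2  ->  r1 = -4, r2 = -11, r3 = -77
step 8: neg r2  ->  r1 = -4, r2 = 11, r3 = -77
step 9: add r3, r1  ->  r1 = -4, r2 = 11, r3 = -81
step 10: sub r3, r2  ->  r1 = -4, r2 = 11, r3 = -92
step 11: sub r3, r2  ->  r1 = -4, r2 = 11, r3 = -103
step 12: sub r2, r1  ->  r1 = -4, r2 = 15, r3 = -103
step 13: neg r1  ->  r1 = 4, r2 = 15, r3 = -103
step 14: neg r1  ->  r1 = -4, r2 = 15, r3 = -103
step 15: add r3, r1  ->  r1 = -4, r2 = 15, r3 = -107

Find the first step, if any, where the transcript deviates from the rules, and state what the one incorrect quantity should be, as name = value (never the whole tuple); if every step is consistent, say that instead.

Step 1: r1 = -7 + 7 = 0 — no discrepancy.
Step 2: r2 = -4 - 7 = -11 — verified.
Step 3: r2 = -11 + 0 = -11 — confirmed correct.
Step 4: r3 = 7 * -11 = -77 — verified.
Step 5: r1 = 0 - -77 = 77 — in agreement.
Step 6: r1 = 7 — in agreement.
Step 7: r1 = 7 + -11 = -4 — in agreement.
Step 8: r2 = -(-11) = 11 — verified.
Step 9: r3 = -77 + -4 = -81 — same as recorded.
Step 10: r3 = -81 - 11 = -92 — verified.
Step 11: r3 = -92 - 11 = -103 — no discrepancy.
Step 12: r2 = 11 - -4 = 15 — exactly as logged.
Step 13: r1 = -(-4) = 4 — exactly as logged.
Step 14: r1 = -(4) = -4 — verified.
Step 15: r3 = -103 + -4 = -107 — in agreement.
Each recorded entry agrees with the recomputation.

no error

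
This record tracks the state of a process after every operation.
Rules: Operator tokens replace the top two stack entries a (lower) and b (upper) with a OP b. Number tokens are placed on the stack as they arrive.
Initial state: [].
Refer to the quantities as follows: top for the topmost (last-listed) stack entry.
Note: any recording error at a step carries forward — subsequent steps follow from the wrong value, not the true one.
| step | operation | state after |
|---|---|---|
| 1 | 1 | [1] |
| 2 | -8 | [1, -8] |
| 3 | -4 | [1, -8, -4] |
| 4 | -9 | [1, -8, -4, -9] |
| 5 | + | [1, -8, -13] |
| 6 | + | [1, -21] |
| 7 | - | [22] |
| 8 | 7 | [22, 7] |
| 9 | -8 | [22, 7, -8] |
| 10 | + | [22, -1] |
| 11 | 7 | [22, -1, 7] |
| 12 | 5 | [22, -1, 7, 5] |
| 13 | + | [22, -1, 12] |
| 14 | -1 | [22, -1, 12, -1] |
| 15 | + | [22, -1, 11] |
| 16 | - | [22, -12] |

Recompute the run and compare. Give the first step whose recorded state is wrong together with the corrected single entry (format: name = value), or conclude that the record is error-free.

Recomputing the run from the initial state:
step 1: [1]
step 2: [1, -8]
step 3: [1, -8, -4]
step 4: [1, -8, -4, -9]
step 5: [1, -8, -13]
step 6: [1, -21]
step 7: [22]
step 8: [22, 7]
step 9: [22, 7, -8]
step 10: [22, -1]
step 11: [22, -1, 7]
step 12: [22, -1, 7, 5]
step 13: [22, -1, 12]
step 14: [22, -1, 12, -1]
step 15: [22, -1, 11]
step 16: [22, -12]
This matches the record at every step.

no error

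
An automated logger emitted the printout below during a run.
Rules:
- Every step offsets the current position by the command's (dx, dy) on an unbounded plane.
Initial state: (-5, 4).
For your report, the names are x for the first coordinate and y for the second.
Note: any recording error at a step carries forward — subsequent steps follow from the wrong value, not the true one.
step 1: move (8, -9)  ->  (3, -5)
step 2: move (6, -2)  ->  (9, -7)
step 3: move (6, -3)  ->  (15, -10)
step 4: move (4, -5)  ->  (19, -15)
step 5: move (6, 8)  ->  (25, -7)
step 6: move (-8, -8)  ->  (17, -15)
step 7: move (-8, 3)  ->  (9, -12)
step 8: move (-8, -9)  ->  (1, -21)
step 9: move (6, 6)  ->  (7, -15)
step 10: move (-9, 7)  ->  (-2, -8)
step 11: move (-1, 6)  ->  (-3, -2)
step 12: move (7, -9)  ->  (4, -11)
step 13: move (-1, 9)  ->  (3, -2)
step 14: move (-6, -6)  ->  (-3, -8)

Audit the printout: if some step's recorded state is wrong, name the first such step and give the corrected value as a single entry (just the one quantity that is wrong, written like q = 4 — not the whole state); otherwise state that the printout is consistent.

no error

Recomputing the run from the initial state:
step 1: x = 3, y = -5
step 2: x = 9, y = -7
step 3: x = 15, y = -10
step 4: x = 19, y = -15
step 5: x = 25, y = -7
step 6: x = 17, y = -15
step 7: x = 9, y = -12
step 8: x = 1, y = -21
step 9: x = 7, y = -15
step 10: x = -2, y = -8
step 11: x = -3, y = -2
step 12: x = 4, y = -11
step 13: x = 3, y = -2
step 14: x = -3, y = -8
This matches the printout at every step.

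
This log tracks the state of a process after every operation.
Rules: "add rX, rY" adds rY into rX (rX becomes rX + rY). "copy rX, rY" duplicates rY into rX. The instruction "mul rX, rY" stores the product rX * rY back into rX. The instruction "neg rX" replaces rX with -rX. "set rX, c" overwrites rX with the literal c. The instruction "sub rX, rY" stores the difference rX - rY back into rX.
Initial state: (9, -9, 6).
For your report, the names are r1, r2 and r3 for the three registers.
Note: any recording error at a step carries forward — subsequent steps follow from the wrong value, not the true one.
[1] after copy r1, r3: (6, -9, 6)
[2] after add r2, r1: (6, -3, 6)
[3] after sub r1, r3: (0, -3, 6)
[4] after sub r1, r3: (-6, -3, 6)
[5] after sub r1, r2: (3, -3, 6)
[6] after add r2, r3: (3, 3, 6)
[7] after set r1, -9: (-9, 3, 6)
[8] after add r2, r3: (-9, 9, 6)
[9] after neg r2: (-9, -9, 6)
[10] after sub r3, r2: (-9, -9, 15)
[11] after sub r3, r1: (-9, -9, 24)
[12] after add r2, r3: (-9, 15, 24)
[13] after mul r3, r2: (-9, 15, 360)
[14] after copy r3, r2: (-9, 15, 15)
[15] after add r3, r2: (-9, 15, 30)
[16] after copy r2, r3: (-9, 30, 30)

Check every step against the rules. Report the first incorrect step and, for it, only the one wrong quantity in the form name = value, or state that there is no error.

Recomputing the run from the initial state:
step 1: r1 = 6, r2 = -9, r3 = 6
step 2: r1 = 6, r2 = -3, r3 = 6
step 3: r1 = 0, r2 = -3, r3 = 6
step 4: r1 = -6, r2 = -3, r3 = 6
step 5: r1 = -3, r2 = -3, r3 = 6
step 6: r1 = -3, r2 = 3, r3 = 6
step 7: r1 = -9, r2 = 3, r3 = 6
step 8: r1 = -9, r2 = 9, r3 = 6
step 9: r1 = -9, r2 = -9, r3 = 6
step 10: r1 = -9, r2 = -9, r3 = 15
step 11: r1 = -9, r2 = -9, r3 = 24
step 12: r1 = -9, r2 = 15, r3 = 24
step 13: r1 = -9, r2 = 15, r3 = 360
step 14: r1 = -9, r2 = 15, r3 = 15
step 15: r1 = -9, r2 = 15, r3 = 30
step 16: r1 = -9, r2 = 30, r3 = 30
The first disagreement with the log is at step 5, where the value should be r1 = -3.

step 5, r1 = -3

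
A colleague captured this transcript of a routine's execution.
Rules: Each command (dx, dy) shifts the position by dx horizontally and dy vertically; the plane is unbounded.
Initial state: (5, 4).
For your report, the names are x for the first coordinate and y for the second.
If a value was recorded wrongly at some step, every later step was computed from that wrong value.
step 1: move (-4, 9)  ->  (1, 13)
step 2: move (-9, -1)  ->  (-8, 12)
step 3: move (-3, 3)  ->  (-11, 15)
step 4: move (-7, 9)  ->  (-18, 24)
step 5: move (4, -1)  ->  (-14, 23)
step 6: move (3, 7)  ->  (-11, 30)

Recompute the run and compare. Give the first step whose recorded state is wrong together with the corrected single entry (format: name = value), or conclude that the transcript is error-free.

Recomputing the run from the initial state:
step 1: x = 1, y = 13
step 2: x = -8, y = 12
step 3: x = -11, y = 15
step 4: x = -18, y = 24
step 5: x = -14, y = 23
step 6: x = -11, y = 30
This matches the transcript at every step.

no error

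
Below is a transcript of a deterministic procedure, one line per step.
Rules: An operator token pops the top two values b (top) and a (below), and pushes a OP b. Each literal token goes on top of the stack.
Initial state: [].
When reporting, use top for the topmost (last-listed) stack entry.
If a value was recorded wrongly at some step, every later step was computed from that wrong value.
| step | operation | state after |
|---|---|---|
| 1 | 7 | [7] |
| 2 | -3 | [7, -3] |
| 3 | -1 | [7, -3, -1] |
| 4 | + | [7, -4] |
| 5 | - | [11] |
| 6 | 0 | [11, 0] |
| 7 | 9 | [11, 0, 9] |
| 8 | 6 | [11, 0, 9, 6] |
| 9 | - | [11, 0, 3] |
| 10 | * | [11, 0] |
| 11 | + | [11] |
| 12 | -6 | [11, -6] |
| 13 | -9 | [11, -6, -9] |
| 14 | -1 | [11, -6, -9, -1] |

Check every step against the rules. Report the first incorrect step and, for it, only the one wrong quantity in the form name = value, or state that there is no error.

1. push 7: top = 7 (same as recorded)
2. push -3: top = -3 (confirmed correct)
3. push -1: top = -1 (checks out)
4. -3 + -1 = -4 (agrees with the transcript)
5. 7 - -4 = 11 (matches)
6. push 0: top = 0 (matches)
7. push 9: top = 9 (confirmed correct)
8. push 6: top = 6 (same as recorded)
9. 9 - 6 = 3 (exactly as logged)
10. 0 * 3 = 0 (checks out)
11. 11 + 0 = 11 (matches)
12. push -6: top = -6 (matches)
13. push -9: top = -9 (confirmed correct)
14. push -1: top = -1 (no discrepancy)
Nothing is out of place; the run is error-free.

no error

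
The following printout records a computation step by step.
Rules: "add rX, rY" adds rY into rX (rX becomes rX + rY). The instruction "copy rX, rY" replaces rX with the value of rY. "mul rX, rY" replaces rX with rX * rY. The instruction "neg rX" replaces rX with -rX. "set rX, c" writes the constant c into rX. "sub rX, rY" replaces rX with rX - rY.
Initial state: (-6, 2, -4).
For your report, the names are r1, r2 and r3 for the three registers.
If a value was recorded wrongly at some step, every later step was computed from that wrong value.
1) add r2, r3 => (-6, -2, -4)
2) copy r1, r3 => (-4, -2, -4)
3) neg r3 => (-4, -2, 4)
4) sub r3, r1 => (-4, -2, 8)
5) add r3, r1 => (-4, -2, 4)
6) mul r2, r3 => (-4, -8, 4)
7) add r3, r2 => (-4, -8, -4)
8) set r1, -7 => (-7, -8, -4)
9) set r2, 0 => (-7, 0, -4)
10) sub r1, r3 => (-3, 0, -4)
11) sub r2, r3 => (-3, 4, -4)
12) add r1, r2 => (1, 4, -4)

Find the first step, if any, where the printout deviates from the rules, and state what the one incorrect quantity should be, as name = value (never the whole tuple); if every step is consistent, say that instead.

step 1: r2 = 2 + -4 = -2 -> no discrepancy
step 2: r1 = -4 -> matches
step 3: r3 = -(-4) = 4 -> verified
step 4: r3 = 4 - -4 = 8 -> checks out
step 5: r3 = 8 + -4 = 4 -> same as recorded
step 6: r2 = -2 * 4 = -8 -> in agreement
step 7: r3 = 4 + -8 = -4 -> checks out
step 8: r1 = -7 -> consistent with the printout
step 9: r2 = 0 -> no discrepancy
step 10: r1 = -7 - -4 = -3 -> consistent with the printout
step 11: r2 = 0 - -4 = 4 -> exactly as logged
step 12: r1 = -3 + 4 = 1 -> no discrepancy
Each recorded entry agrees with the recomputation.

no error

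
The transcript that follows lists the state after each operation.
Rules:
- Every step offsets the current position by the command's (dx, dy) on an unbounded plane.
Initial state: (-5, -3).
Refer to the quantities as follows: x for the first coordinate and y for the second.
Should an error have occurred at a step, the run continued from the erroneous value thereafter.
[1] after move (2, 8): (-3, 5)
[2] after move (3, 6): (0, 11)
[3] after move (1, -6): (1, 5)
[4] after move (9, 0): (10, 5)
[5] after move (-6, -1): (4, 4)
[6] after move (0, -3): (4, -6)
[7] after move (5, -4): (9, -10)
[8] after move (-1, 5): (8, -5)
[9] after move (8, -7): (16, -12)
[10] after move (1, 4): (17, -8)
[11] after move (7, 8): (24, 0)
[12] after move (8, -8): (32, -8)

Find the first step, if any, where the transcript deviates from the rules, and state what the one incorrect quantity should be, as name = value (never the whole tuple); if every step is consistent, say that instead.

Step 1: x = -5 + (2) = -3, y = -3 + (8) = 5 — checks out.
Step 2: x = -3 + (3) = 0, y = 5 + (6) = 11 — no discrepancy.
Step 3: x = 0 + (1) = 1, y = 11 + (-6) = 5 — confirmed correct.
Step 4: x = 1 + (9) = 10, y = 5 + (0) = 5 — exactly as logged.
Step 5: x = 10 + (-6) = 4, y = 5 + (-1) = 4 — same as recorded.
Step 6: x = 4 + (0) = 4, y = 4 + (-3) = 1 — this is not what the transcript shows.
Step 6 is the first one off; corrected, y = 1.

step 6, y = 1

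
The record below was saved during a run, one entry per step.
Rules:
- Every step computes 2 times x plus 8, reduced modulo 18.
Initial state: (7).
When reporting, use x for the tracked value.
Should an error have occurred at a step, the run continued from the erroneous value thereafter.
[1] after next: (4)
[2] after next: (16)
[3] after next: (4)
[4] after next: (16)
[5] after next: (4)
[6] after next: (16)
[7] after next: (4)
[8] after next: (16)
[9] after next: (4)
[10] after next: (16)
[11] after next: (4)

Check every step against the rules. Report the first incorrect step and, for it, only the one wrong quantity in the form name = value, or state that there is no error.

no error

Recomputing the run from the initial state:
step 1: x = 4
step 2: x = 16
step 3: x = 4
step 4: x = 16
step 5: x = 4
step 6: x = 16
step 7: x = 4
step 8: x = 16
step 9: x = 4
step 10: x = 16
step 11: x = 4
This matches the record at every step.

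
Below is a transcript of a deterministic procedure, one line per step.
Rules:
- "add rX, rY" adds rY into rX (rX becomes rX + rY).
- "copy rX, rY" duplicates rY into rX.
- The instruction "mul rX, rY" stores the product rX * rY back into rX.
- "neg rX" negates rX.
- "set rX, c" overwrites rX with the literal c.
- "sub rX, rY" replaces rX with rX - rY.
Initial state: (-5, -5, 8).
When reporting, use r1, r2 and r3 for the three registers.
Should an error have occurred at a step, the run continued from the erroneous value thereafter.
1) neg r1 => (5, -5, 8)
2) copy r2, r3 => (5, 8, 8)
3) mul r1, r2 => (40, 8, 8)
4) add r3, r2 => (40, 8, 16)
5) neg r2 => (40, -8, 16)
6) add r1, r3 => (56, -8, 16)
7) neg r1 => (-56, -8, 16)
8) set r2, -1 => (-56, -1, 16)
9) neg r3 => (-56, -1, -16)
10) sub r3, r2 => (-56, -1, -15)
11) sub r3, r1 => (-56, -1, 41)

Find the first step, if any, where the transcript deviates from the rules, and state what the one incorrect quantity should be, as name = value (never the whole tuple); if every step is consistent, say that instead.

no error

Recomputing the run from the initial state:
step 1: r1 = 5, r2 = -5, r3 = 8
step 2: r1 = 5, r2 = 8, r3 = 8
step 3: r1 = 40, r2 = 8, r3 = 8
step 4: r1 = 40, r2 = 8, r3 = 16
step 5: r1 = 40, r2 = -8, r3 = 16
step 6: r1 = 56, r2 = -8, r3 = 16
step 7: r1 = -56, r2 = -8, r3 = 16
step 8: r1 = -56, r2 = -1, r3 = 16
step 9: r1 = -56, r2 = -1, r3 = -16
step 10: r1 = -56, r2 = -1, r3 = -15
step 11: r1 = -56, r2 = -1, r3 = 41
This matches the transcript at every step.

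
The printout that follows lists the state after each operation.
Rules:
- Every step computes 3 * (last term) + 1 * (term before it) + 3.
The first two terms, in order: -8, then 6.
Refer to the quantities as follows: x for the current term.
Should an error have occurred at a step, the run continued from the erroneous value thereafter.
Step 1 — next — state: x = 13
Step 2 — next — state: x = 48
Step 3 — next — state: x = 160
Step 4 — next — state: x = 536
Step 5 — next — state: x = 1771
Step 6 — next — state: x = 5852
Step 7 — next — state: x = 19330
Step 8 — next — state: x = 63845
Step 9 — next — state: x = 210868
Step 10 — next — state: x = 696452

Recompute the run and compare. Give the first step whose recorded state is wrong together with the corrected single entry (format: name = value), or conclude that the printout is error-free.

step 4, x = 531

1. x = 3*(6) + (1)*(-8) + (3) = 13 (no discrepancy)
2. x = 3*(13) + (1)*(6) + (3) = 48 (exactly as logged)
3. x = 3*(48) + (1)*(13) + (3) = 160 (exactly as logged)
4. x = 3*(160) + (1)*(48) + (3) = 531 (the printout disagrees here)
The earliest wrong entry is at step 4: it should read x = 531.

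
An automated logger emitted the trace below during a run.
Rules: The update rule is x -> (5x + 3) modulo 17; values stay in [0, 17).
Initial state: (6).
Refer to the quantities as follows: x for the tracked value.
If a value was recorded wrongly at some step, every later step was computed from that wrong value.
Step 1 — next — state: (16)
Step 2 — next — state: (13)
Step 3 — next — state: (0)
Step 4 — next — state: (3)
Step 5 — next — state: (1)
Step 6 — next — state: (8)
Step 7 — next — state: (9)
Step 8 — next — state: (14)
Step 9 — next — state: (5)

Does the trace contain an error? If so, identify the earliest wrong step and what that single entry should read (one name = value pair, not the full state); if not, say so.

Step 1: x = (5*6 + 3) mod 17 = 16 — consistent with the trace.
Step 2: x = (5*16 + 3) mod 17 = 15 — this is not what the trace shows.
The earliest wrong entry is at step 2: it should read x = 15.

step 2, x = 15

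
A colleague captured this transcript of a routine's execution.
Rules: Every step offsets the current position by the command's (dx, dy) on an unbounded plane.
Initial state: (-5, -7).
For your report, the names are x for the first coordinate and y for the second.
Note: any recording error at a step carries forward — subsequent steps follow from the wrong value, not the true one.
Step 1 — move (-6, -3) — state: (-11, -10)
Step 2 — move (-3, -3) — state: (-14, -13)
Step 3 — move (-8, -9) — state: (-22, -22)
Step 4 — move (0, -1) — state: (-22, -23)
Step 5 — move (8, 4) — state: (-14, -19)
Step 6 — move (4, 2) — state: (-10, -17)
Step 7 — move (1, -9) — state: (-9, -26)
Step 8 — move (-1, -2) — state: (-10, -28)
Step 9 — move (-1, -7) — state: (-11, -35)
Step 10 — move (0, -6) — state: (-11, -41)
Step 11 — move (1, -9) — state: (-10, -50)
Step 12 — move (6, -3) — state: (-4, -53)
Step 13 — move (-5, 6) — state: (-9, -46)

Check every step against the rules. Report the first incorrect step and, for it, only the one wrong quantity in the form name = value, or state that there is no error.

Recomputing the run from the initial state:
step 1: x = -11, y = -10
step 2: x = -14, y = -13
step 3: x = -22, y = -22
step 4: x = -22, y = -23
step 5: x = -14, y = -19
step 6: x = -10, y = -17
step 7: x = -9, y = -26
step 8: x = -10, y = -28
step 9: x = -11, y = -35
step 10: x = -11, y = -41
step 11: x = -10, y = -50
step 12: x = -4, y = -53
step 13: x = -9, y = -47
The first disagreement with the transcript is at step 13, where the value should be y = -47.

step 13, y = -47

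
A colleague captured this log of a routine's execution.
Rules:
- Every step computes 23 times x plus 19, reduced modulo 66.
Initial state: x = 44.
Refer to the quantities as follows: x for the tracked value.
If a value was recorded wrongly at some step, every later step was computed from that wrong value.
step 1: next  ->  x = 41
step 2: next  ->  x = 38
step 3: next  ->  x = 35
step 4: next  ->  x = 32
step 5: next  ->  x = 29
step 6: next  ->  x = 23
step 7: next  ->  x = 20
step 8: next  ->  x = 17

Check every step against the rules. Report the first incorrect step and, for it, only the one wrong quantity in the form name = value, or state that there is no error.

step 6, x = 26

Recomputing the run from the initial state:
step 1: x = 41
step 2: x = 38
step 3: x = 35
step 4: x = 32
step 5: x = 29
step 6: x = 26
step 7: x = 23
step 8: x = 20
The first disagreement with the log is at step 6, where the value should be x = 26.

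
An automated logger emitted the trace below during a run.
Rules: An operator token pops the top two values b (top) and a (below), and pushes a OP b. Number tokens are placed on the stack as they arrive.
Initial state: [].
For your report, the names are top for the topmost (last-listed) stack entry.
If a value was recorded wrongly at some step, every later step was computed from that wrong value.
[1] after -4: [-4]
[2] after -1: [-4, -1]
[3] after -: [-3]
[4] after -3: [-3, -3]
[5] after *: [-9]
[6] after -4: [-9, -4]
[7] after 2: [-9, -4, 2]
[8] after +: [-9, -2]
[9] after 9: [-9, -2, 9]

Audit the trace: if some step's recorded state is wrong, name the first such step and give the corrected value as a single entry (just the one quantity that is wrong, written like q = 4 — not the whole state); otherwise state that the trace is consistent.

step 5, top = 9

1. push -4: top = -4 (no discrepancy)
2. push -1: top = -1 (consistent with the trace)
3. -4 - -1 = -3 (matches)
4. push -3: top = -3 (checks out)
5. -3 * -3 = 9 (the recorded entry deviates here)
Conclusion: step 5 carries the first error; the entry should be top = 9.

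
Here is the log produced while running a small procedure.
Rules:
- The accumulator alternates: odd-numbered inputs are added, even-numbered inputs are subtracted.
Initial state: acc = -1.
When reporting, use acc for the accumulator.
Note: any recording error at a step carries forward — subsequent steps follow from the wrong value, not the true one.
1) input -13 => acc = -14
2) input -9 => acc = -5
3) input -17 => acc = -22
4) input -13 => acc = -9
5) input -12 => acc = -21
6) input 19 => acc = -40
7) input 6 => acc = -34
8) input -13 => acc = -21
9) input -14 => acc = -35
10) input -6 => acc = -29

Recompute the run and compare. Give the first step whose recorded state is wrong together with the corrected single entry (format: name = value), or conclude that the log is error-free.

no error

1. acc = -1 + -13 = -14 (agrees with the log)
2. acc = -14 - -9 = -5 (in agreement)
3. acc = -5 + -17 = -22 (verified)
4. acc = -22 - -13 = -9 (confirmed correct)
5. acc = -9 + -12 = -21 (confirmed correct)
6. acc = -21 - 19 = -40 (agrees with the log)
7. acc = -40 + 6 = -34 (matches)
8. acc = -34 - -13 = -21 (confirmed correct)
9. acc = -21 + -14 = -35 (confirmed correct)
10. acc = -35 - -6 = -29 (matches)
The recomputation confirms every line.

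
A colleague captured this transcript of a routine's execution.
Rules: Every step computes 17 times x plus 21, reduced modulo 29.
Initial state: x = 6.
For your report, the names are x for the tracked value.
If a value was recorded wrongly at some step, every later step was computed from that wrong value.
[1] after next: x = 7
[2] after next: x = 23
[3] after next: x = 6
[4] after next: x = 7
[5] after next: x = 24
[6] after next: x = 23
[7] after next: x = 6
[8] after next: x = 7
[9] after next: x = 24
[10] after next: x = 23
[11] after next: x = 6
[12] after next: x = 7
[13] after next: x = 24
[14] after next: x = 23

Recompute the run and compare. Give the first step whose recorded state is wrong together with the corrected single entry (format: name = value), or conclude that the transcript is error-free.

step 2, x = 24

Recomputing the run from the initial state:
step 1: x = 7
step 2: x = 24
step 3: x = 23
step 4: x = 6
step 5: x = 7
step 6: x = 24
step 7: x = 23
step 8: x = 6
step 9: x = 7
step 10: x = 24
step 11: x = 23
step 12: x = 6
step 13: x = 7
step 14: x = 24
The first disagreement with the transcript is at step 2, where the value should be x = 24.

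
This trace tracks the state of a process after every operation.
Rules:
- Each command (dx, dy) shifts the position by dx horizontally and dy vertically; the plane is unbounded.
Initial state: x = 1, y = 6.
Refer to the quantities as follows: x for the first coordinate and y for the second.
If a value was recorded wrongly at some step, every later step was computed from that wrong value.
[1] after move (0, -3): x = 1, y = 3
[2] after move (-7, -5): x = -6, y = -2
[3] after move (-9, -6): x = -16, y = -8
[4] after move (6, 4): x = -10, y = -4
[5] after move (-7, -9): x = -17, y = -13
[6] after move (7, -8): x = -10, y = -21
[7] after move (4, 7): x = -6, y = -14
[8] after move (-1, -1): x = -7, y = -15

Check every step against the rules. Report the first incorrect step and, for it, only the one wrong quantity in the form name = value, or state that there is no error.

step 3, x = -15

Recomputing the run from the initial state:
step 1: x = 1, y = 3
step 2: x = -6, y = -2
step 3: x = -15, y = -8
step 4: x = -9, y = -4
step 5: x = -16, y = -13
step 6: x = -9, y = -21
step 7: x = -5, y = -14
step 8: x = -6, y = -15
The first disagreement with the trace is at step 3, where the value should be x = -15.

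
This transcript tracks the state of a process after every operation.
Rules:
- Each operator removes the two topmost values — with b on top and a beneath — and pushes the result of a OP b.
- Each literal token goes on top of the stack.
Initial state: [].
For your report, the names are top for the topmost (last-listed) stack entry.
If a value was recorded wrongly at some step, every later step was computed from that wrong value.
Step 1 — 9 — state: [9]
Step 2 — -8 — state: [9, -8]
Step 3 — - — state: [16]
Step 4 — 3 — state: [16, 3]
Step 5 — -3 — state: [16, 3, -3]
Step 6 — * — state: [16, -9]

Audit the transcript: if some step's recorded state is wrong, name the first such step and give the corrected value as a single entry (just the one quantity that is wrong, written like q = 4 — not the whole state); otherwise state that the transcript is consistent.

Recomputing the run from the initial state:
step 1: [9]
step 2: [9, -8]
step 3: [17]
step 4: [17, 3]
step 5: [17, 3, -3]
step 6: [17, -9]
The first disagreement with the transcript is at step 3, where the value should be top = 17.

step 3, top = 17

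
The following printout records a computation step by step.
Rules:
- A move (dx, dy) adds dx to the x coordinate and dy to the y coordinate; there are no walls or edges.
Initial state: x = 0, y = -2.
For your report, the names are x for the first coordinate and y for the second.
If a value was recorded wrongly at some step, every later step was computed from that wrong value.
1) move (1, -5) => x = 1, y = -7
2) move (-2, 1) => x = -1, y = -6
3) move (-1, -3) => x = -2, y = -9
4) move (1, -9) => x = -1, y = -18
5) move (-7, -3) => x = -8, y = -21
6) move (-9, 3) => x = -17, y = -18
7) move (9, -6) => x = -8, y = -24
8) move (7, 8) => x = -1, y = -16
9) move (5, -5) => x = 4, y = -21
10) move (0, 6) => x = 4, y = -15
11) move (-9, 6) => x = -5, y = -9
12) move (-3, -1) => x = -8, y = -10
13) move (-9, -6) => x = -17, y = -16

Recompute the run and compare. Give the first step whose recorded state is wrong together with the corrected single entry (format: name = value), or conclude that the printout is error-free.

Step 1: x = 0 + (1) = 1, y = -2 + (-5) = -7 — same as recorded.
Step 2: x = 1 + (-2) = -1, y = -7 + (1) = -6 — verified.
Step 3: x = -1 + (-1) = -2, y = -6 + (-3) = -9 — matches.
Step 4: x = -2 + (1) = -1, y = -9 + (-9) = -18 — matches.
Step 5: x = -1 + (-7) = -8, y = -18 + (-3) = -21 — checks out.
Step 6: x = -8 + (-9) = -17, y = -21 + (3) = -18 — in agreement.
Step 7: x = -17 + (9) = -8, y = -18 + (-6) = -24 — matches.
Step 8: x = -8 + (7) = -1, y = -24 + (8) = -16 — same as recorded.
Step 9: x = -1 + (5) = 4, y = -16 + (-5) = -21 — consistent with the printout.
Step 10: x = 4 + (0) = 4, y = -21 + (6) = -15 — no discrepancy.
Step 11: x = 4 + (-9) = -5, y = -15 + (6) = -9 — consistent with the printout.
Step 12: x = -5 + (-3) = -8, y = -9 + (-1) = -10 — exactly as logged.
Step 13: x = -8 + (-9) = -17, y = -10 + (-6) = -16 — checks out.
The recomputation confirms every line.

no error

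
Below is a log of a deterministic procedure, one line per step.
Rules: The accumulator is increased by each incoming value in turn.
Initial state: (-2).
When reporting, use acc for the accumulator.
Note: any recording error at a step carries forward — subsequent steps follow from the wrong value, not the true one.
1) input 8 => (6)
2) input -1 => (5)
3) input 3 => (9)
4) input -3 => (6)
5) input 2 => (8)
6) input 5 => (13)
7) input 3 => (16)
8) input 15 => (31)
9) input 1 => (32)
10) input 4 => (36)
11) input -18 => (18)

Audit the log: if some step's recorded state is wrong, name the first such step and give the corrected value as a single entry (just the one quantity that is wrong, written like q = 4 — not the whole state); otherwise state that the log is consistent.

1. acc = -2 + 8 = 6 (exactly as logged)
2. acc = 6 + -1 = 5 (verified)
3. acc = 5 + 3 = 8 (the recorded entry deviates here)
Step 3 is the first one off; corrected, acc = 8.

step 3, acc = 8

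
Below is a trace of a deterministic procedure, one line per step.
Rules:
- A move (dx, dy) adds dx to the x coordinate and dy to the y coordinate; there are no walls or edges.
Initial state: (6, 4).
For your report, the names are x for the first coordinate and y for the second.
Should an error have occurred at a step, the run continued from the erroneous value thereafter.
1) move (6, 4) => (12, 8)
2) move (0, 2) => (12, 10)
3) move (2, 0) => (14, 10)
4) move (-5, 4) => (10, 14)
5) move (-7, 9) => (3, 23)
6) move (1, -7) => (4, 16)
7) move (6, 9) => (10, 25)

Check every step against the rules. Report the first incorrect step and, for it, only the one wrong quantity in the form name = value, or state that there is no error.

step 4, x = 9

Recomputing the run from the initial state:
step 1: x = 12, y = 8
step 2: x = 12, y = 10
step 3: x = 14, y = 10
step 4: x = 9, y = 14
step 5: x = 2, y = 23
step 6: x = 3, y = 16
step 7: x = 9, y = 25
The first disagreement with the trace is at step 4, where the value should be x = 9.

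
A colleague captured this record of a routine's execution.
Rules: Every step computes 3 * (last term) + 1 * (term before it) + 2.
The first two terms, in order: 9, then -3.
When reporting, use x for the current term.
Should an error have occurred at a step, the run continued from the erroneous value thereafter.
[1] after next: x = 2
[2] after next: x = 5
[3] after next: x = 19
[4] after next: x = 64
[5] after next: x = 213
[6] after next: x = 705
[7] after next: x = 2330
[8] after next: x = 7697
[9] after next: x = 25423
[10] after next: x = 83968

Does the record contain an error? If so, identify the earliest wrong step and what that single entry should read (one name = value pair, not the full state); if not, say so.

Recomputing the run from the initial state:
step 1: x = 2
step 2: x = 5
step 3: x = 19
step 4: x = 64
step 5: x = 213
step 6: x = 705
step 7: x = 2330
step 8: x = 7697
step 9: x = 25423
step 10: x = 83968
This matches the record at every step.

no error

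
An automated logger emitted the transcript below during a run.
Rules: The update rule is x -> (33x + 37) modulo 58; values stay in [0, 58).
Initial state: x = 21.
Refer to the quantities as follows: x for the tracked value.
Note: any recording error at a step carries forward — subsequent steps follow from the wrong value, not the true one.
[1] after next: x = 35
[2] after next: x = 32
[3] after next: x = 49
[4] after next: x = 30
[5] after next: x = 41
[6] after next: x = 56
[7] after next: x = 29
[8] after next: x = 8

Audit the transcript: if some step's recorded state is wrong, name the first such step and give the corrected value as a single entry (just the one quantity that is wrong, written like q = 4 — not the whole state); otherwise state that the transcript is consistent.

Recomputing the run from the initial state:
step 1: x = 34
step 2: x = 57
step 3: x = 4
step 4: x = 53
step 5: x = 46
step 6: x = 47
step 7: x = 22
step 8: x = 9
The first disagreement with the transcript is at step 1, where the value should be x = 34.

step 1, x = 34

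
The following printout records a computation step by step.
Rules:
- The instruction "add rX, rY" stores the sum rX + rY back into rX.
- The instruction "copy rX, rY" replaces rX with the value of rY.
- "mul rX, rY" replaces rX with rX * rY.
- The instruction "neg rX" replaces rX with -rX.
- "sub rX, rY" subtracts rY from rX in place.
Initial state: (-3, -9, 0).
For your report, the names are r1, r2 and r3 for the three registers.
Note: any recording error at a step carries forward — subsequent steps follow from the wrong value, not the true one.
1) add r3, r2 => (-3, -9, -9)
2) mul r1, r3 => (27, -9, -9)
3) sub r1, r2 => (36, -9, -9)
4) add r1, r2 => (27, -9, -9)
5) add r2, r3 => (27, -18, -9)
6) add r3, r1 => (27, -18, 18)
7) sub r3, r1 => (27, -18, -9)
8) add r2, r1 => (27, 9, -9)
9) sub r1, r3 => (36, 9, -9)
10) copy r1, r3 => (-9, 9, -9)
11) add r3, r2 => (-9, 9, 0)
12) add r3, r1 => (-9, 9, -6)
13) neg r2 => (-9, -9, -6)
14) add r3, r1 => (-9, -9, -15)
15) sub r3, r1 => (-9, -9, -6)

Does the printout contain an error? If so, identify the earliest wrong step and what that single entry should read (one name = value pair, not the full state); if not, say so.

Recomputing the run from the initial state:
step 1: r1 = -3, r2 = -9, r3 = -9
step 2: r1 = 27, r2 = -9, r3 = -9
step 3: r1 = 36, r2 = -9, r3 = -9
step 4: r1 = 27, r2 = -9, r3 = -9
step 5: r1 = 27, r2 = -18, r3 = -9
step 6: r1 = 27, r2 = -18, r3 = 18
step 7: r1 = 27, r2 = -18, r3 = -9
step 8: r1 = 27, r2 = 9, r3 = -9
step 9: r1 = 36, r2 = 9, r3 = -9
step 10: r1 = -9, r2 = 9, r3 = -9
step 11: r1 = -9, r2 = 9, r3 = 0
step 12: r1 = -9, r2 = 9, r3 = -9
step 13: r1 = -9, r2 = -9, r3 = -9
step 14: r1 = -9, r2 = -9, r3 = -18
step 15: r1 = -9, r2 = -9, r3 = -9
The first disagreement with the printout is at step 12, where the value should be r3 = -9.

step 12, r3 = -9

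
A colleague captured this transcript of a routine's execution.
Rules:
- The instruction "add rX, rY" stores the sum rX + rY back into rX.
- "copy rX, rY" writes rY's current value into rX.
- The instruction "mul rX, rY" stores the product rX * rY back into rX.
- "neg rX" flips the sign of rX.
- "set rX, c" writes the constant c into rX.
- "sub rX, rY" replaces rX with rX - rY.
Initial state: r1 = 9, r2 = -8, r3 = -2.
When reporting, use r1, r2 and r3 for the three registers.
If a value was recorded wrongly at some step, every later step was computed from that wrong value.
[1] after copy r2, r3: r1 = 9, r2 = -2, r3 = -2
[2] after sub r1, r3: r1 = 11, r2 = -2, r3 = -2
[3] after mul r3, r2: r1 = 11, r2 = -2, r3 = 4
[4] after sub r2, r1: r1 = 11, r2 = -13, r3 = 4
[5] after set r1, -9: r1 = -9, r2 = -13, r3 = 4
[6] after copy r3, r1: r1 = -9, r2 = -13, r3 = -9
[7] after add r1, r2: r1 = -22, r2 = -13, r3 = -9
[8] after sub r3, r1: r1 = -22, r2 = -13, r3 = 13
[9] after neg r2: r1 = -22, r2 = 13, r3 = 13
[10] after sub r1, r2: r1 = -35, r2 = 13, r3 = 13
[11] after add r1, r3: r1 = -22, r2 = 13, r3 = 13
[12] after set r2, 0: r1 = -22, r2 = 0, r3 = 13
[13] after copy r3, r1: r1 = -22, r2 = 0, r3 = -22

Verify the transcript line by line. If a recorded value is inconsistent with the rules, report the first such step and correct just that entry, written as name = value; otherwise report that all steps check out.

no error

step 1: r2 = -2 -> no discrepancy
step 2: r1 = 9 - -2 = 11 -> matches
step 3: r3 = -2 * -2 = 4 -> confirmed correct
step 4: r2 = -2 - 11 = -13 -> same as recorded
step 5: r1 = -9 -> verified
step 6: r3 = -9 -> in agreement
step 7: r1 = -9 + -13 = -22 -> checks out
step 8: r3 = -9 - -22 = 13 -> same as recorded
step 9: r2 = -(-13) = 13 -> verified
step 10: r1 = -22 - 13 = -35 -> consistent with the transcript
step 11: r1 = -35 + 13 = -22 -> consistent with the transcript
step 12: r2 = 0 -> checks out
step 13: r3 = -22 -> confirmed correct
Each recorded entry agrees with the recomputation.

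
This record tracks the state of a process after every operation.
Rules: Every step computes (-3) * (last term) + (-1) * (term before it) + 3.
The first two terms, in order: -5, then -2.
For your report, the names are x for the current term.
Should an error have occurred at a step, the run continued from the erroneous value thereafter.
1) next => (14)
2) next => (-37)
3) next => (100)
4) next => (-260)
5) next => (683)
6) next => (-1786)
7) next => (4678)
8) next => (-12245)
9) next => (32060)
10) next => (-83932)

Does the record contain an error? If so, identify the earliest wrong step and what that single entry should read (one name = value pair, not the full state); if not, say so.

step 1: x = -3*(-2) + (-1)*(-5) + (3) = 14 -> agrees with the record
step 2: x = -3*(14) + (-1)*(-2) + (3) = -37 -> consistent with the record
step 3: x = -3*(-37) + (-1)*(14) + (3) = 100 -> matches
step 4: x = -3*(100) + (-1)*(-37) + (3) = -260 -> consistent with the record
step 5: x = -3*(-260) + (-1)*(100) + (3) = 683 -> no discrepancy
step 6: x = -3*(683) + (-1)*(-260) + (3) = -1786 -> checks out
step 7: x = -3*(-1786) + (-1)*(683) + (3) = 4678 -> same as recorded
step 8: x = -3*(4678) + (-1)*(-1786) + (3) = -12245 -> confirmed correct
step 9: x = -3*(-12245) + (-1)*(4678) + (3) = 32060 -> no discrepancy
step 10: x = -3*(32060) + (-1)*(-12245) + (3) = -83932 -> no discrepancy
All steps check out; nothing to correct.

no error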